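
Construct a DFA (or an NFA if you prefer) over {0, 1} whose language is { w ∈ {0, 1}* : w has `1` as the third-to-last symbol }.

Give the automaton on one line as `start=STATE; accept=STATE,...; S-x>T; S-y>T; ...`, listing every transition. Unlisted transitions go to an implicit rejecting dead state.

A DFA must remember the last 3 symbols (since which symbol is third-to-last isn't known until the input ends). Use one state per possible window of the last ≤3 symbols; accept from those whose window starts with `1`.
          0    1  
>  q0     q1   q2 
   q1     q3   q4 
   q2     q5   q6 
   q3     q7   q8 
   q4     q9  q10 
   q5    q11  q12 
   q6    q13  q14 
   q7     q7   q8 
   q8     q9  q10 
   q9    q11  q12 
   q10   q13  q14 
 * q11    q7   q8 
 * q12    q9  q10 
 * q13   q11  q12 
 * q14   q13  q14 
(> = start, * = accepting)

start=q0; accept=q11,q12,q13,q14; q0-0>q1; q0-1>q2; q1-0>q3; q1-1>q4; q2-0>q5; q2-1>q6; q3-0>q7; q3-1>q8; q4-0>q9; q4-1>q10; q5-0>q11; q5-1>q12; q6-0>q13; q6-1>q14; q7-0>q7; q7-1>q8; q8-0>q9; q8-1>q10; q9-0>q11; q9-1>q12; q10-0>q13; q10-1>q14; q11-0>q7; q11-1>q8; q12-0>q9; q12-1>q10; q13-0>q11; q13-1>q12; q14-0>q13; q14-1>q14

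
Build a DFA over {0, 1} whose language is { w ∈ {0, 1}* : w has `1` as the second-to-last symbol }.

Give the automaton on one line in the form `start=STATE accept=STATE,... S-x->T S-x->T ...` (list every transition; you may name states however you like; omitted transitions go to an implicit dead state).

A DFA must remember the last 2 symbols (since which symbol is second-to-last isn't known until the input ends). Use one state per possible window of the last ≤2 symbols; accept from those whose window starts with `1`.
        0   1  
>  s0   s1  s2 
   s1   s3  s4 
   s2   s5  s6 
   s3   s3  s4 
   s4   s5  s6 
 * s5   s3  s4 
 * s6   s5  s6 
(> = start, * = accepting)

start=s0 accept=s5,s6 s0-0->s1 s0-1->s2 s1-0->s3 s1-1->s4 s2-0->s5 s2-1->s6 s3-0->s3 s3-1->s4 s4-0->s5 s4-1->s6 s5-0->s3 s5-1->s4 s6-0->s5 s6-1->s6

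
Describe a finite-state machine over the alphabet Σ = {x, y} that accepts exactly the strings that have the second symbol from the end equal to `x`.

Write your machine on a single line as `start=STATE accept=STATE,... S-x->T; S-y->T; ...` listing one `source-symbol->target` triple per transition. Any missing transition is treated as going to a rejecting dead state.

Because acceptance depends on a position counted from the end, the machine has to buffer the most recent 2 symbols. Make each state the string of the last up-to-2 symbols read; on input `x` shift the window left and append `x`. Accept when the buffered window has length 2 and begins with `x`.
7 states suffice.
       x  y 
>  A   B  C 
   B   D  E 
   C   F  G 
 * D   D  E 
 * E   F  G 
   F   D  E 
   G   F  G 
(> = start, * = accepting)

start=A; accept=D,E; A-x->B; A-y->C; B-x->D; B-y->E; C-x->F; C-y->G; D-x->D; D-y->E; E-x->F; E-y->G; F-x->D; F-y->E; G-x->F; G-y->G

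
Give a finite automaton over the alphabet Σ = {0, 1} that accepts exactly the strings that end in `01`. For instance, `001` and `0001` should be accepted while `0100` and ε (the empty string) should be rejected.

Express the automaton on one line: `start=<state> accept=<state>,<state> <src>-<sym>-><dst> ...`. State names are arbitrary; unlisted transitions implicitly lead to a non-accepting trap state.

Let each state record the length of the longest suffix of the input read so far that is also a prefix of `01`. q1 means the last symbol is `0`; q2 means the last 2 symbols are `01`. Accept only at q2, where the string currently ends in `01`.
3 states suffice.
        0   1  
>  q0   q1  q0 
   q1   q1  q2 
 * q2   q1  q0 
(> = start, * = accepting)

start=q0 accept=q2 q0-0->q1 q0-1->q0 q1-0->q1 q1-1->q2 q2-0->q1 q2-1->q0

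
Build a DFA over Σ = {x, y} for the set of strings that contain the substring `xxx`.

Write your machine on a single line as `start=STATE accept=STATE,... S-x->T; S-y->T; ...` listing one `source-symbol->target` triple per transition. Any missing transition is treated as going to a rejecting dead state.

States A..C record the length of the longest prefix of `xxx` that matches the current input suffix. Reaching D means `xxx` has been seen, and we stay there forever. Accept from D.
4 states suffice.
       x  y 
>  A   B  A 
   B   C  A 
   C   D  A 
 * D   D  D 
(> = start, * = accepting)

start=A; accept=D; A-x->B; A-y->A; B-x->C; B-y->A; C-x->D; C-y->A; D-x->D; D-y->D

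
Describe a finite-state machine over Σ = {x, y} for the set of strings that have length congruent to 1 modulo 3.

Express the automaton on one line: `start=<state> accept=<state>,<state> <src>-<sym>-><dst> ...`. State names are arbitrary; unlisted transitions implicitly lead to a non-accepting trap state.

Count input length modulo 3: every symbol advances one step around the cycle S0 → S1 → S2 → S0. Accept at S1.
        x   y  
>  S0   S1  S1 
 * S1   S2  S2 
   S2   S0  S0 
(> = start, * = accepting)

start=S0 accept=S1 S0-x->S1 S0-y->S1 S1-x->S2 S1-y->S2 S2-x->S0 S2-y->S0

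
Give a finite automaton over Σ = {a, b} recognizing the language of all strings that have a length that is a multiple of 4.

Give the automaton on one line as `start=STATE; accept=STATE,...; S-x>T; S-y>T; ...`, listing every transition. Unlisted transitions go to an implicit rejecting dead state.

start=S0; accept=S0; S0-a>S1; S0-b>S1; S1-a>S2; S1-b>S2; S2-a>S3; S2-b>S3; S3-a>S0; S3-b>S0

Count input length modulo 4: every symbol advances one step around the cycle S0 → S1 → S2 → S3 → S0. Accept at S0.
With 4 states:
        a   b  
>* S0   S1  S1 
   S1   S2  S2 
   S2   S3  S3 
   S3   S0  S0 
(> = start, * = accepting)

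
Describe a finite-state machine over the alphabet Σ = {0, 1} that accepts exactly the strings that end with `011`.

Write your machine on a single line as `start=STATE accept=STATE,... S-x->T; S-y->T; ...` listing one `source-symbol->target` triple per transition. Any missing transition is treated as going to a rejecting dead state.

Remember how much of `011` the current input suffix matches. State q0 means no match yet; q1 means the last symbol is `0`; q2 means the last 2 symbols are `01`; q3 means the last 3 symbols are `011`. Only q3 accepts. On a mismatch, fall back to the longest proper suffix that is still a prefix of `011`.
A 4-state machine:
        0   1  
>  q0   q1  q0 
   q1   q1  q2 
   q2   q1  q3 
 * q3   q1  q0 
(> = start, * = accepting)

start=q0; accept=q3; q0-0->q1; q0-1->q0; q1-0->q1; q1-1->q2; q2-0->q1; q2-1->q3; q3-0->q1; q3-1->q0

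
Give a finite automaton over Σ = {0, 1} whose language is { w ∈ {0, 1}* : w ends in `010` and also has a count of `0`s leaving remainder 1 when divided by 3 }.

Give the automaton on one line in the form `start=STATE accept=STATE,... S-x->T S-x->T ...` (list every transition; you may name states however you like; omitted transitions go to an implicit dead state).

start=q0 accept=q11 q0-0->q1 q0-1->q0 q1-0->q2 q1-1->q3 q2-0->q4 q2-1->q5 q3-0->q6 q3-1->q7 q4-0->q1 q4-1->q8 q5-0->q9 q5-1->q10 q6-0->q4 q6-1->q5 q7-0->q2 q7-1->q7 q8-0->q11 q8-1->q0 q9-0->q1 q9-1->q8 q10-0->q4 q10-1->q10 q11-0->q2 q11-1->q3

Build one automaton per condition and run them in lockstep. One (4 states) tracks how much of the suffix `010` has currently been matched; the other (3 states) tracks the count of `0`s modulo 3. Each combined state is a pair, one component from each; accept when both components accept.
A 12-state machine:
          0    1  
>  q0     q1   q0 
   q1     q2   q3 
   q2     q4   q5 
   q3     q6   q7 
   q4     q1   q8 
   q5     q9  q10 
   q6     q4   q5 
   q7     q2   q7 
   q8    q11   q0 
   q9     q1   q8 
   q10    q4  q10 
 * q11    q2   q3 
(> = start, * = accepting)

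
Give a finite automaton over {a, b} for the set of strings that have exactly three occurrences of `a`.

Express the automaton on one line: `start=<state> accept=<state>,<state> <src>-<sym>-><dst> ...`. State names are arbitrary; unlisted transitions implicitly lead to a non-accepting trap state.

start=S0 accept=S3 S0-a->S1 S0-b->S0 S1-a->S2 S1-b->S1 S2-a->S3 S2-b->S2 S3-a->S4 S3-b->S3 S4-a->S4 S4-b->S4

Only the number of `a`s matters, and only up to 4. Make a chain S0 → S1 → S2 → S3 → S4 advanced by each `a` (with S4 absorbing); every other symbol self-loops. The accepting set is {S3}.
With 5 states:
        a   b  
>  S0   S1  S0 
   S1   S2  S1 
   S2   S3  S2 
 * S3   S4  S3 
   S4   S4  S4 
(> = start, * = accepting)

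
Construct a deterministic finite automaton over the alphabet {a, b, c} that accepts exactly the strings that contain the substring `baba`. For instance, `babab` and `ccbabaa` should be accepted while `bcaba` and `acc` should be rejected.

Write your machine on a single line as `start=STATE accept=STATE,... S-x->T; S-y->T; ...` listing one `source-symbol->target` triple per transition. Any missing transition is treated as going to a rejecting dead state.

States S0..S3 record the length of the longest prefix of `baba` that matches the current input suffix. Reaching S4 means `baba` has been seen, and we stay there forever. Accept from S4.
5 states suffice.
        a   b   c  
>  S0   S0  S1  S0 
   S1   S2  S1  S0 
   S2   S0  S3  S0 
   S3   S4  S1  S0 
 * S4   S4  S4  S4 
(> = start, * = accepting)

start=S0; accept=S4; S0-a->S0; S0-b->S1; S0-c->S0; S1-a->S2; S1-b->S1; S1-c->S0; S2-a->S0; S2-b->S3; S2-c->S0; S3-a->S4; S3-b->S1; S3-c->S0; S4-a->S4; S4-b->S4; S4-c->S4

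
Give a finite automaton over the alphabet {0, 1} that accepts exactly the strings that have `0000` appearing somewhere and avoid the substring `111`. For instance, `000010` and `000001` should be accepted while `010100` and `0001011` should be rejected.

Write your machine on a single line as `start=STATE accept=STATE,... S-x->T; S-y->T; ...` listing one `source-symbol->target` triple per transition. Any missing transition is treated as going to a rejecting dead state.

Build one automaton per condition and run them in lockstep. One (5 states) tracks whether and how much of `0000` has been seen; the other (4 states) tracks partial matches of the forbidden pattern `111`. Each combined state is a pair, one component from each; accept when both components accept.
          0    1  
>  q0     q1   q2 
   q1     q3   q2 
   q2     q1   q4 
   q3     q5   q2 
   q4     q1   q6 
   q5     q7   q2 
   q6     q8   q6 
 * q7     q7   q9 
   q8    q10   q6 
 * q9     q7  q11 
   q10   q12   q6 
 * q11    q7  q13 
   q12   q13   q6 
   q13   q13  q13 
(> = start, * = accepting)

start=q0; accept=q7,q9,q11; q0-0->q1; q0-1->q2; q1-0->q3; q1-1->q2; q2-0->q1; q2-1->q4; q3-0->q5; q3-1->q2; q4-0->q1; q4-1->q6; q5-0->q7; q5-1->q2; q6-0->q8; q6-1->q6; q7-0->q7; q7-1->q9; q8-0->q10; q8-1->q6; q9-0->q7; q9-1->q11; q10-0->q12; q10-1->q6; q11-0->q7; q11-1->q13; q12-0->q13; q12-1->q6; q13-0->q13; q13-1->q13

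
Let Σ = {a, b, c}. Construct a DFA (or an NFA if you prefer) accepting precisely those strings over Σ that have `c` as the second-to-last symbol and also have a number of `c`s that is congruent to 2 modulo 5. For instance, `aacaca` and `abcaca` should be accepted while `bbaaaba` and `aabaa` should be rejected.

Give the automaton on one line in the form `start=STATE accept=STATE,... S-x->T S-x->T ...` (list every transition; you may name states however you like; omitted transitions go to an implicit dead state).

Run two small machines in parallel and take their product. One (13 states) tracks the last 2 symbols read; the other (5 states) tracks the count of `c`s modulo 5. Each combined state is a pair, one component from each; accept when both components accept. Equivalent product states are then merged.
With 9 states:
        a   b   c  
>  s0   s0  s0  s1 
   s1   s2  s2  s3 
   s2   s2  s2  s4 
 * s3   s5  s5  s6 
   s4   s5  s5  s6 
 * s5   s7  s7  s6 
   s6   s6  s6  s8 
   s7   s7  s7  s6 
   s8   s8  s8  s0 
(> = start, * = accepting)

start=s0 accept=s3,s5 s0-a->s0 s0-b->s0 s0-c->s1 s1-a->s2 s1-b->s2 s1-c->s3 s2-a->s2 s2-b->s2 s2-c->s4 s3-a->s5 s3-b->s5 s3-c->s6 s4-a->s5 s4-b->s5 s4-c->s6 s5-a->s7 s5-b->s7 s5-c->s6 s6-a->s6 s6-b->s6 s6-c->s8 s7-a->s7 s7-b->s7 s7-c->s6 s8-a->s8 s8-b->s8 s8-c->s0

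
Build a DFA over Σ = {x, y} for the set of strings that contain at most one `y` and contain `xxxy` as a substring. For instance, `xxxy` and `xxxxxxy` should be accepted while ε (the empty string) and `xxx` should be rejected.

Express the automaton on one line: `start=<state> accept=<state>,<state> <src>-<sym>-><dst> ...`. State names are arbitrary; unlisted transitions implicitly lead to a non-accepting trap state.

Build one automaton per condition and run them in lockstep. One (3 states) tracks the count of `y`s, saturating at 2; the other (5 states) tracks whether and how much of `xxxy` has been seen. Each combined state is a pair, one component from each; accept when both components accept.
          x    y  
>  q0     q1   q2 
   q1     q3   q2 
   q2     q4   q5 
   q3     q6   q2 
   q4     q7   q5 
   q5     q8   q5 
   q6     q6   q9 
   q7    q10   q5 
   q8    q11   q5 
 * q9     q9  q12 
   q10   q10  q12 
   q11   q13   q5 
   q12   q12  q12 
   q13   q13  q12 
(> = start, * = accepting)

start=q0 accept=q9 q0-x->q1 q0-y->q2 q1-x->q3 q1-y->q2 q2-x->q4 q2-y->q5 q3-x->q6 q3-y->q2 q4-x->q7 q4-y->q5 q5-x->q8 q5-y->q5 q6-x->q6 q6-y->q9 q7-x->q10 q7-y->q5 q8-x->q11 q8-y->q5 q9-x->q9 q9-y->q12 q10-x->q10 q10-y->q12 q11-x->q13 q11-y->q5 q12-x->q12 q12-y->q12 q13-x->q13 q13-y->q12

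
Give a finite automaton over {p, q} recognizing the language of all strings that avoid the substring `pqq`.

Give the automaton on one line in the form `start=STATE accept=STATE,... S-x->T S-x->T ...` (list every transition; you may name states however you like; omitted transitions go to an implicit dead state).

This is the complement of 'contains `pqq`'. Use the same substring-matching states — A through D holding how much of `pqq` has just been matched — but flip the accepting set: everything except the trap D accepts.
With 4 states:
       p  q 
>* A   B  A 
 * B   B  C 
 * C   B  D 
   D   D  D 
(> = start, * = accepting)

start=A accept=A,B,C A-p->B A-q->A B-p->B B-q->C C-p->B C-q->D D-p->D D-q->D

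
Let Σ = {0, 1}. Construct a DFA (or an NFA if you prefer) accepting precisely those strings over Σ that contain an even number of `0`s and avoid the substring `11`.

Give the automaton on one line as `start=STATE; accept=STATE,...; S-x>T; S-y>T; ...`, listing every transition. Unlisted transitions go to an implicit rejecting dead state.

start=s0; accept=s0,s2; s0-0>s1; s0-1>s2; s1-0>s0; s1-1>s3; s2-0>s1; s2-1>s4; s3-0>s0; s3-1>s4; s4-0>s4; s4-1>s4

Build one automaton per condition and run them in lockstep. One (2 states) tracks the count of `0`s modulo 2; the other (3 states) tracks partial matches of the forbidden pattern `11`. Each combined state is a pair, one component from each; accept when both components accept. Minimizing collapses redundant product states.
5 states suffice.
        0   1  
>* s0   s1  s2 
   s1   s0  s3 
 * s2   s1  s4 
   s3   s0  s4 
   s4   s4  s4 
(> = start, * = accepting)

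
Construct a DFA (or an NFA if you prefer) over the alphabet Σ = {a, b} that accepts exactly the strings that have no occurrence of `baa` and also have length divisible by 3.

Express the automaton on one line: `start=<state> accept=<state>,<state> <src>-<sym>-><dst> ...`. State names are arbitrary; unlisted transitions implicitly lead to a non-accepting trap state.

start=q0 accept=q0,q6,q7 q0-a->q1 q0-b->q2 q1-a->q3 q1-b->q4 q2-a->q5 q2-b->q4 q3-a->q0 q3-b->q6 q4-a->q7 q4-b->q6 q5-a->q8 q5-b->q6 q6-a->q9 q6-b->q2 q7-a->q10 q7-b->q2 q8-a->q10 q8-b->q10 q9-a->q11 q9-b->q4 q10-a->q11 q10-b->q11 q11-a->q8 q11-b->q8

Handle the two conditions separately and then intersect. The first has 4 states tracking partial matches of the forbidden pattern `baa`; the second has 3 states tracking the input length modulo 3. A product state is a pair (one from each), accepting exactly when both do.
          a    b  
>* q0     q1   q2 
   q1     q3   q4 
   q2     q5   q4 
   q3     q0   q6 
   q4     q7   q6 
   q5     q8   q6 
 * q6     q9   q2 
 * q7    q10   q2 
   q8    q10  q10 
   q9    q11   q4 
   q10   q11  q11 
   q11    q8   q8 
(> = start, * = accepting)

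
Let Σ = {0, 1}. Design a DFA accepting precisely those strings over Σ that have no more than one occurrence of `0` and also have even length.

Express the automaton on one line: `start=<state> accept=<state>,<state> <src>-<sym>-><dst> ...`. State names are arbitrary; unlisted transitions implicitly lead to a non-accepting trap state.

start=S0 accept=S0,S4 S0-0->S1 S0-1->S2 S1-0->S3 S1-1->S4 S2-0->S4 S2-1->S0 S3-0->S5 S3-1->S5 S4-0->S5 S4-1->S1 S5-0->S3 S5-1->S3

Build one automaton per condition and run them in lockstep. One (3 states) tracks the count of `0`s, saturating at 2; the other (2 states) tracks the input length modulo 2. Each combined state is a pair, one component from each; accept when both components accept.
6 states suffice.
        0   1  
>* S0   S1  S2 
   S1   S3  S4 
   S2   S4  S0 
   S3   S5  S5 
 * S4   S5  S1 
   S5   S3  S3 
(> = start, * = accepting)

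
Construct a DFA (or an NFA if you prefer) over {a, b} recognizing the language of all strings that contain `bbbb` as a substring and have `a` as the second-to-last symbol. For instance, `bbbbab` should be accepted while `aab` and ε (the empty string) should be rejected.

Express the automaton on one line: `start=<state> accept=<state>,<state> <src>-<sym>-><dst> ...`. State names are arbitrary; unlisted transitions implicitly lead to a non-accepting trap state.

Handle the two conditions separately and then intersect. One (5 states) tracks whether and how much of `bbbb` has been seen; the other (7 states) tracks the last 2 symbols read. Each combined state is a pair, one component from each; accept when both components accept.
12 states suffice.
          a    b  
>  q0     q1   q2 
   q1     q3   q4 
   q2     q5   q6 
   q3     q3   q4 
   q4     q5   q6 
   q5     q3   q4 
   q6     q5   q7 
   q7     q5   q8 
   q8     q9   q8 
   q9    q10  q11 
 * q10   q10  q11 
 * q11    q9   q8 
(> = start, * = accepting)

start=q0 accept=q10,q11 q0-a->q1 q0-b->q2 q1-a->q3 q1-b->q4 q2-a->q5 q2-b->q6 q3-a->q3 q3-b->q4 q4-a->q5 q4-b->q6 q5-a->q3 q5-b->q4 q6-a->q5 q6-b->q7 q7-a->q5 q7-b->q8 q8-a->q9 q8-b->q8 q9-a->q10 q9-b->q11 q10-a->q10 q10-b->q11 q11-a->q9 q11-b->q8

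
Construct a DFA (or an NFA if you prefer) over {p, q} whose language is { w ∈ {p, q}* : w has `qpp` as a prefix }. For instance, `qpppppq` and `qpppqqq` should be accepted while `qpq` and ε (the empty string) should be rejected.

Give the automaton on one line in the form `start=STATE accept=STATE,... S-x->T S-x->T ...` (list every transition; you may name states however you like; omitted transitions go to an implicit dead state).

start=A accept=D A-p->E A-q->B B-p->C B-q->E C-p->D C-q->E D-p->D D-q->D E-p->E E-q->E

Walk along `qpp` while the input agrees: from A take `q` to B, and so on. Any deviation drops to the rejecting sink E. Once D is reached the prefix is confirmed and every continuation is accepted.
5 states suffice.
       p  q 
>  A   E  B 
   B   C  E 
   C   D  E 
 * D   D  D 
   E   E  E 
(> = start, * = accepting)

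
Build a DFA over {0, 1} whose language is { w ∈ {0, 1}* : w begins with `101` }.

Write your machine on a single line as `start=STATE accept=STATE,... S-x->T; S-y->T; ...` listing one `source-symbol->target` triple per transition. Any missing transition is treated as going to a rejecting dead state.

start=S0; accept=S3; S0-0->S4; S0-1->S1; S1-0->S2; S1-1->S4; S2-0->S4; S2-1->S3; S3-0->S3; S3-1->S3; S4-0->S4; S4-1->S4

Walk along `101` while the input agrees: from S0 take `1` to S1, and so on. Any deviation drops to the rejecting sink S4. Once S3 is reached the prefix is confirmed and every continuation is accepted.
With 5 states:
        0   1  
>  S0   S4  S1 
   S1   S2  S4 
   S2   S4  S3 
 * S3   S3  S3 
   S4   S4  S4 
(> = start, * = accepting)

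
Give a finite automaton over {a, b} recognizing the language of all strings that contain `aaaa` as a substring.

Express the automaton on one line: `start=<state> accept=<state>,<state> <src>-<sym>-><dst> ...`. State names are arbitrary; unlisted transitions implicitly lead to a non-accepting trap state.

start=S0 accept=S4 S0-a->S1 S0-b->S0 S1-a->S2 S1-b->S0 S2-a->S3 S2-b->S0 S3-a->S4 S3-b->S0 S4-a->S4 S4-b->S4

Track how much of `aaaa` has been matched so far: state S0 is no progress, S4 is the absorbing accept state reached once `aaaa` has occurred. Intermediate states record partial matches; on a mismatch, fall back to the longest reusable overlap.
5 states suffice.
        a   b  
>  S0   S1  S0 
   S1   S2  S0 
   S2   S3  S0 
   S3   S4  S0 
 * S4   S4  S4 
(> = start, * = accepting)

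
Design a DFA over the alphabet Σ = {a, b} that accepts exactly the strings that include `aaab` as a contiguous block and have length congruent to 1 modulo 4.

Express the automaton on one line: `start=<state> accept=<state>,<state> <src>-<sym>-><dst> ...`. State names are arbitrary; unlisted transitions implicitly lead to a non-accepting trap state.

start=q0 accept=q15 q0-a->q1 q0-b->q2 q1-a->q3 q1-b->q4 q2-a->q5 q2-b->q4 q3-a->q6 q3-b->q7 q4-a->q8 q4-b->q7 q5-a->q9 q5-b->q7 q6-a->q10 q6-b->q11 q7-a->q12 q7-b->q0 q8-a->q13 q8-b->q0 q9-a->q10 q9-b->q0 q10-a->q14 q10-b->q15 q11-a->q15 q11-b->q15 q12-a->q16 q12-b->q2 q13-a->q14 q13-b->q2 q14-a->q17 q14-b->q18 q15-a->q18 q15-b->q18 q16-a->q17 q16-b->q4 q17-a->q6 q17-b->q19 q18-a->q19 q18-b->q19 q19-a->q11 q19-b->q11

Handle the two conditions separately and then intersect. One (5 states) tracks whether and how much of `aaab` has been seen; the other (4 states) tracks the input length modulo 4. Each combined state is a pair, one component from each; accept when both components accept.
20 states suffice.
          a    b  
>  q0     q1   q2 
   q1     q3   q4 
   q2     q5   q4 
   q3     q6   q7 
   q4     q8   q7 
   q5     q9   q7 
   q6    q10  q11 
   q7    q12   q0 
   q8    q13   q0 
   q9    q10   q0 
   q10   q14  q15 
   q11   q15  q15 
   q12   q16   q2 
   q13   q14   q2 
   q14   q17  q18 
 * q15   q18  q18 
   q16   q17   q4 
   q17    q6  q19 
   q18   q19  q19 
   q19   q11  q11 
(> = start, * = accepting)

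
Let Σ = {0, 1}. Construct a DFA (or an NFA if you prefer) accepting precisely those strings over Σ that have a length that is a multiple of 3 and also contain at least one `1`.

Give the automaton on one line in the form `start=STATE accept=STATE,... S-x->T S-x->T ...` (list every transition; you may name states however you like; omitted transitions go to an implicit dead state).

start=S0 accept=S6,S7 S0-0->S1 S0-1->S2 S1-0->S3 S1-1->S4 S2-0->S4 S2-1->S5 S3-0->S0 S3-1->S6 S4-0->S6 S4-1->S7 S5-0->S7 S5-1->S7 S6-0->S2 S6-1->S8 S7-0->S8 S7-1->S8 S8-0->S5 S8-1->S5

Handle the two conditions separately and then intersect. One (3 states) tracks the input length modulo 3; the other (3 states) tracks the count of `1`s, saturating at 2. Each combined state is a pair, one component from each; accept when both components accept.
A 9-state machine:
        0   1  
>  S0   S1  S2 
   S1   S3  S4 
   S2   S4  S5 
   S3   S0  S6 
   S4   S6  S7 
   S5   S7  S7 
 * S6   S2  S8 
 * S7   S8  S8 
   S8   S5  S5 
(> = start, * = accepting)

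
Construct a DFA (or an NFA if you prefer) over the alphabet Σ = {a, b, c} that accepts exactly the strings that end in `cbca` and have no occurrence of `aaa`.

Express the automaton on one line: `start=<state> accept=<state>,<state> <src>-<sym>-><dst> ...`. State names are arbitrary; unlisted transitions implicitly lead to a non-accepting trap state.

Build one automaton per condition and run them in lockstep. One (5 states) tracks how much of the suffix `cbca` has currently been matched; the other (4 states) tracks partial matches of the forbidden pattern `aaa`. Each combined state is a pair, one component from each; accept when both components accept. After merging equivalent states the machine shrinks.
With 8 states:
        a   b   c  
>  s0   s1  s0  s2 
   s1   s3  s0  s2 
   s2   s1  s4  s2 
   s3   s5  s0  s2 
   s4   s1  s0  s6 
   s5   s5  s5  s5 
   s6   s7  s4  s2 
 * s7   s3  s0  s2 
(> = start, * = accepting)

start=s0 accept=s7 s0-a->s1 s0-b->s0 s0-c->s2 s1-a->s3 s1-b->s0 s1-c->s2 s2-a->s1 s2-b->s4 s2-c->s2 s3-a->s5 s3-b->s0 s3-c->s2 s4-a->s1 s4-b->s0 s4-c->s6 s5-a->s5 s5-b->s5 s5-c->s5 s6-a->s7 s6-b->s4 s6-c->s2 s7-a->s3 s7-b->s0 s7-c->s2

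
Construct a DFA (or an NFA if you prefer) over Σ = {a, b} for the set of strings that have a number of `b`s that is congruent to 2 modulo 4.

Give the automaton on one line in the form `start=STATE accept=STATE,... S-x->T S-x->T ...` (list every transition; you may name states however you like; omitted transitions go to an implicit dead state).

Keep the running count of `b`s modulo 4: each `b` advances along the cycle q0 → q1 → q2 → q3 → q0 while other symbols loop. Accept at q2.
4 states suffice.
        a   b  
>  q0   q0  q1 
   q1   q1  q2 
 * q2   q2  q3 
   q3   q3  q0 
(> = start, * = accepting)

start=q0 accept=q2 q0-a->q0 q0-b->q1 q1-a->q1 q1-b->q2 q2-a->q2 q2-b->q3 q3-a->q3 q3-b->q0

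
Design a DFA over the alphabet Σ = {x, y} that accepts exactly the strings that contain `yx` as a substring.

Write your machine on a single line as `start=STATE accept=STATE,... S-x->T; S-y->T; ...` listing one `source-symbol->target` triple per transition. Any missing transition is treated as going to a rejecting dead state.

start=q0; accept=q2; q0-x->q0; q0-y->q1; q1-x->q2; q1-y->q1; q2-x->q2; q2-y->q2

Track how much of `yx` has been matched so far: state q0 is no progress, q2 is the absorbing accept state reached once `yx` has occurred. Intermediate states record partial matches; on a mismatch, fall back to the longest reusable overlap.
3 states suffice.
        x   y  
>  q0   q0  q1 
   q1   q2  q1 
 * q2   q2  q2 
(> = start, * = accepting)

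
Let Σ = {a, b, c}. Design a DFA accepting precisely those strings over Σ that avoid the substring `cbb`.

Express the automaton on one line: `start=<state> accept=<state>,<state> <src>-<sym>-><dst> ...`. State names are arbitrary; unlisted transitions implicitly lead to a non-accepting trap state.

This is the complement of 'contains `cbb`'. Use the same substring-matching states — s0 through s3 holding how much of `cbb` has just been matched — but flip the accepting set: everything except the trap s3 accepts.
With 4 states:
        a   b   c  
>* s0   s0  s0  s1 
 * s1   s0  s2  s1 
 * s2   s0  s3  s1 
   s3   s3  s3  s3 
(> = start, * = accepting)

start=s0 accept=s0,s1,s2 s0-a->s0 s0-b->s0 s0-c->s1 s1-a->s0 s1-b->s2 s1-c->s1 s2-a->s0 s2-b->s3 s2-c->s1 s3-a->s3 s3-b->s3 s3-c->s3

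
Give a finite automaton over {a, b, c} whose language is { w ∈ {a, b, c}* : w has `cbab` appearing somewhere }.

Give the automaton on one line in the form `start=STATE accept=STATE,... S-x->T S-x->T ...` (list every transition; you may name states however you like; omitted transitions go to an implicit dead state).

States q0..q3 record the length of the longest prefix of `cbab` that matches the current input suffix. Reaching q4 means `cbab` has been seen, and we stay there forever. Accept from q4.
With 5 states:
        a   b   c  
>  q0   q0  q0  q1 
   q1   q0  q2  q1 
   q2   q3  q0  q1 
   q3   q0  q4  q1 
 * q4   q4  q4  q4 
(> = start, * = accepting)

start=q0 accept=q4 q0-a->q0 q0-b->q0 q0-c->q1 q1-a->q0 q1-b->q2 q1-c->q1 q2-a->q3 q2-b->q0 q2-c->q1 q3-a->q0 q3-b->q4 q3-c->q1 q4-a->q4 q4-b->q4 q4-c->q4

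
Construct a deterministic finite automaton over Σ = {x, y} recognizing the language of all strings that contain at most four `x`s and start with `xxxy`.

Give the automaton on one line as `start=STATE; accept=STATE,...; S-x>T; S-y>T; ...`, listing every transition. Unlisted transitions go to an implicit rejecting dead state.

start=q0; accept=q5,q6; q0-x>q1; q0-y>q2; q1-x>q3; q1-y>q2; q2-x>q2; q2-y>q2; q3-x>q4; q3-y>q2; q4-x>q2; q4-y>q5; q5-x>q6; q5-y>q5; q6-x>q2; q6-y>q6

Run two small machines in parallel and take their product. The first has 6 states tracking the count of `x`s, saturating at 5; the second has 6 states tracking whether the input so far still matches the prefix `xxxy`. A product state is a pair (one from each), accepting exactly when both do. Equivalent product states are then merged.
7 states suffice.
        x   y  
>  q0   q1  q2 
   q1   q3  q2 
   q2   q2  q2 
   q3   q4  q2 
   q4   q2  q5 
 * q5   q6  q5 
 * q6   q2  q6 
(> = start, * = accepting)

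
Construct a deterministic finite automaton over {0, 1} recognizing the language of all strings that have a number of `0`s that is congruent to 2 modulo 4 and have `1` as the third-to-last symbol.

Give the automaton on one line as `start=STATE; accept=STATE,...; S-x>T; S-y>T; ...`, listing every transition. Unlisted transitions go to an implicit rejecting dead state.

Handle the two conditions separately and then intersect. One (4 states) tracks the count of `0`s modulo 4; the other (15 states) tracks the last 3 symbols read. Each combined state is a pair, one component from each; accept when both components accept. After merging equivalent states the machine shrinks.
15 states suffice.
          0    1  
>  q0     q1   q2 
   q1     q3   q4 
   q2     q5   q2 
   q3     q6   q7 
   q4     q8   q9 
   q5    q10   q4 
   q6     q0   q6 
   q7     q6  q11 
   q8     q6  q12 
   q9    q13   q9 
 * q10    q6   q7 
   q11    q6  q14 
 * q12    q6  q11 
 * q13    q6  q12 
 * q14    q6  q14 
(> = start, * = accepting)

start=q0; accept=q10,q12,q13,q14; q0-0>q1; q0-1>q2; q1-0>q3; q1-1>q4; q2-0>q5; q2-1>q2; q3-0>q6; q3-1>q7; q4-0>q8; q4-1>q9; q5-0>q10; q5-1>q4; q6-0>q0; q6-1>q6; q7-0>q6; q7-1>q11; q8-0>q6; q8-1>q12; q9-0>q13; q9-1>q9; q10-0>q6; q10-1>q7; q11-0>q6; q11-1>q14; q12-0>q6; q12-1>q11; q13-0>q6; q13-1>q12; q14-0>q6; q14-1>q14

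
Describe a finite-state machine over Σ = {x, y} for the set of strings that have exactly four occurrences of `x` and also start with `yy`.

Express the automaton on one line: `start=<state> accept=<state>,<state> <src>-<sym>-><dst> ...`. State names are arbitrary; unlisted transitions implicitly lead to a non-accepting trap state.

Build one automaton per condition and run them in lockstep. One (6 states) tracks the count of `x`s, saturating at 5; the other (4 states) tracks whether the input so far still matches the prefix `yy`. Each combined state is a pair, one component from each; accept when both components accept.
       x  y 
>  A   B  C 
   B   D  B 
   C   B  E 
   D   F  D 
   E   G  E 
   F   H  F 
   G   I  G 
   H   J  H 
   I   K  I 
   J   J  J 
   K   L  K 
 * L   M  L 
   M   M  M 
(> = start, * = accepting)

start=A accept=L A-x->B A-y->C B-x->D B-y->B C-x->B C-y->E D-x->F D-y->D E-x->G E-y->E F-x->H F-y->F G-x->I G-y->G H-x->J H-y->H I-x->K I-y->I J-x->J J-y->J K-x->L K-y->K L-x->M L-y->L M-x->M M-y->M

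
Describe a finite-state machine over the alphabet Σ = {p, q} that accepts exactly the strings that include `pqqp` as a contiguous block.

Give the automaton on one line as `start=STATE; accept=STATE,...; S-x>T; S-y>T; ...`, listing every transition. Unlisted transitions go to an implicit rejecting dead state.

start=s0; accept=s4; s0-p>s1; s0-q>s0; s1-p>s1; s1-q>s2; s2-p>s1; s2-q>s3; s3-p>s4; s3-q>s0; s4-p>s4; s4-q>s4

States s0..s3 record the length of the longest prefix of `pqqp` that matches the current input suffix. Reaching s4 means `pqqp` has been seen, and we stay there forever. Accept from s4.
5 states suffice.
        p   q  
>  s0   s1  s0 
   s1   s1  s2 
   s2   s1  s3 
   s3   s4  s0 
 * s4   s4  s4 
(> = start, * = accepting)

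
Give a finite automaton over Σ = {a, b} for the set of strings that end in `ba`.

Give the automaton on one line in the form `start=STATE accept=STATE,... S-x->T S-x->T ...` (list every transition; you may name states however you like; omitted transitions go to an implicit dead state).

Remember how much of `ba` the current input suffix matches. State s0 means no match yet; s1 means the last symbol is `b`; s2 means the last 2 symbols are `ba`. Only s2 accepts. On a mismatch, fall back to the longest proper suffix that is still a prefix of `ba`.
3 states suffice.
        a   b  
>  s0   s0  s1 
   s1   s2  s1 
 * s2   s0  s1 
(> = start, * = accepting)

start=s0 accept=s2 s0-a->s0 s0-b->s1 s1-a->s2 s1-b->s1 s2-a->s0 s2-b->s1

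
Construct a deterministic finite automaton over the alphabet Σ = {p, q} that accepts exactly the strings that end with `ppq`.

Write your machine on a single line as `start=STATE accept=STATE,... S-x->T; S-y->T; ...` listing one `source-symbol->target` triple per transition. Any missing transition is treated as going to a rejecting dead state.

Let each state record the length of the longest suffix of the input read so far that is also a prefix of `ppq`. B means the last symbol is `p`; C means the last 2 symbols are `pp`; D means the last 3 symbols are `ppq`. Accept only at D, where the string currently ends in `ppq`.
With 4 states:
       p  q 
>  A   B  A 
   B   C  A 
   C   C  D 
 * D   B  A 
(> = start, * = accepting)

start=A; accept=D; A-p->B; A-q->A; B-p->C; B-q->A; C-p->C; C-q->D; D-p->B; D-q->A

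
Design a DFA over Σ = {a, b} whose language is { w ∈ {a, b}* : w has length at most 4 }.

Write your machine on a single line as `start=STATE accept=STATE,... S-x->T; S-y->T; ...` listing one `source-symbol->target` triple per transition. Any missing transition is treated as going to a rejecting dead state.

start=q0; accept=q0,q1,q2,q3,q4; q0-a->q1; q0-b->q1; q1-a->q2; q1-b->q2; q2-a->q3; q2-b->q3; q3-a->q4; q3-b->q4; q4-a->q5; q4-b->q5; q5-a->q5; q5-b->q5

We only need to distinguish lengths 0, 1, …, 4, and '>4'. Chain q0 → q1 → q2 → q3 → q4 → q5 on every symbol, with q5 looping. Accepting states: {q0, q1, q2, q3, q4}.
        a   b  
>* q0   q1  q1 
 * q1   q2  q2 
 * q2   q3  q3 
 * q3   q4  q4 
 * q4   q5  q5 
   q5   q5  q5 
(> = start, * = accepting)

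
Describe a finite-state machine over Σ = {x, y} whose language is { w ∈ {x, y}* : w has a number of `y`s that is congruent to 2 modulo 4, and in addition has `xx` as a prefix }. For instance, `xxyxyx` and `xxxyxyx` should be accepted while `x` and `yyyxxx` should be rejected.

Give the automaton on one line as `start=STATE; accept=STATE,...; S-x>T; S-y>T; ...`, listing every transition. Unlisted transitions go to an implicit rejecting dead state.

start=q0; accept=q5; q0-x>q1; q0-y>q2; q1-x>q3; q1-y>q2; q2-x>q2; q2-y>q2; q3-x>q3; q3-y>q4; q4-x>q4; q4-y>q5; q5-x>q5; q5-y>q6; q6-x>q6; q6-y>q3

Handle the two conditions separately and then intersect. The first has 4 states tracking the count of `y`s modulo 4; the second has 4 states tracking whether the input so far still matches the prefix `xx`. A product state is a pair (one from each), accepting exactly when both do. Equivalent product states are then merged.
With 7 states:
        x   y  
>  q0   q1  q2 
   q1   q3  q2 
   q2   q2  q2 
   q3   q3  q4 
   q4   q4  q5 
 * q5   q5  q6 
   q6   q6  q3 
(> = start, * = accepting)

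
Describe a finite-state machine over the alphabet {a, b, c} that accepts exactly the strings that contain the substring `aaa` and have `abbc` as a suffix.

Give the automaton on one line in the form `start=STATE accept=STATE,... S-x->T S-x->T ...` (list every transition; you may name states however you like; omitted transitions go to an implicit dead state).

Run two small machines in parallel and take their product. The first has 4 states tracking whether and how much of `aaa` has been seen; the second has 5 states tracking how much of the suffix `abbc` has currently been matched. A product state is a pair (one from each), accepting exactly when both do.
          a    b    c  
>  q0     q1   q0   q0 
   q1     q2   q3   q0 
   q2     q4   q3   q0 
   q3     q1   q5   q0 
   q4     q4   q6   q7 
   q5     q1   q0   q8 
   q6     q4   q9   q7 
   q7     q4   q7   q7 
   q8     q1   q0   q0 
   q9     q4   q7  q10 
 * q10    q4   q7   q7 
(> = start, * = accepting)

start=q0 accept=q10 q0-a->q1 q0-b->q0 q0-c->q0 q1-a->q2 q1-b->q3 q1-c->q0 q2-a->q4 q2-b->q3 q2-c->q0 q3-a->q1 q3-b->q5 q3-c->q0 q4-a->q4 q4-b->q6 q4-c->q7 q5-a->q1 q5-b->q0 q5-c->q8 q6-a->q4 q6-b->q9 q6-c->q7 q7-a->q4 q7-b->q7 q7-c->q7 q8-a->q1 q8-b->q0 q8-c->q0 q9-a->q4 q9-b->q7 q9-c->q10 q10-a->q4 q10-b->q7 q10-c->q7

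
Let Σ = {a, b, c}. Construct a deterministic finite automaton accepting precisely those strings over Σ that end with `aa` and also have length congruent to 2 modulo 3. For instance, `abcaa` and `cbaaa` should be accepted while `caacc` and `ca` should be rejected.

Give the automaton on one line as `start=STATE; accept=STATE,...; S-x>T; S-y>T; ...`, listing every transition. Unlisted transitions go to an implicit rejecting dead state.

Run two small machines in parallel and take their product. The first has 3 states tracking how much of the suffix `aa` has currently been matched; the second has 3 states tracking the input length modulo 3. A product state is a pair (one from each), accepting exactly when both do. Equivalent product states are then merged.
A 5-state machine:
        a   b   c  
>  s0   s1  s2  s2 
   s1   s3  s4  s4 
   s2   s4  s4  s4 
 * s3   s0  s0  s0 
   s4   s0  s0  s0 
(> = start, * = accepting)

start=s0; accept=s3; s0-a>s1; s0-b>s2; s0-c>s2; s1-a>s3; s1-b>s4; s1-c>s4; s2-a>s4; s2-b>s4; s2-c>s4; s3-a>s0; s3-b>s0; s3-c>s0; s4-a>s0; s4-b>s0; s4-c>s0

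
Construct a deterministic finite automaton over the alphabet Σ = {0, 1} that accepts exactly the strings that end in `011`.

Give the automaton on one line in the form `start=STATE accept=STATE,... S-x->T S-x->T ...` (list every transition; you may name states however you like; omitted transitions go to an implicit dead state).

Let each state record the length of the longest suffix of the input read so far that is also a prefix of `011`. s1 means the last symbol is `0`; s2 means the last 2 symbols are `01`; s3 means the last 3 symbols are `011`. Accept only at s3, where the string currently ends in `011`.
A 4-state machine:
        0   1  
>  s0   s1  s0 
   s1   s1  s2 
   s2   s1  s3 
 * s3   s1  s0 
(> = start, * = accepting)

start=s0 accept=s3 s0-0->s1 s0-1->s0 s1-0->s1 s1-1->s2 s2-0->s1 s2-1->s3 s3-0->s1 s3-1->s0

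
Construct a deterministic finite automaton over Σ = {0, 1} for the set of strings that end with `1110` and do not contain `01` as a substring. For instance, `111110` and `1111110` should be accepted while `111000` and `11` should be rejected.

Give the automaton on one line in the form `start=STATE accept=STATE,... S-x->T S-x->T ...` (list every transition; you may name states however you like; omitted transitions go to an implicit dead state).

Handle the two conditions separately and then intersect. The first has 5 states tracking how much of the suffix `1110` has currently been matched; the second has 3 states tracking partial matches of the forbidden pattern `01`. A product state is a pair (one from each), accepting exactly when both do. After merging equivalent states the machine shrinks.
6 states suffice.
        0   1  
>  q0   q1  q2 
   q1   q1  q1 
   q2   q1  q3 
   q3   q1  q4 
   q4   q5  q4 
 * q5   q1  q1 
(> = start, * = accepting)

start=q0 accept=q5 q0-0->q1 q0-1->q2 q1-0->q1 q1-1->q1 q2-0->q1 q2-1->q3 q3-0->q1 q3-1->q4 q4-0->q5 q4-1->q4 q5-0->q1 q5-1->q1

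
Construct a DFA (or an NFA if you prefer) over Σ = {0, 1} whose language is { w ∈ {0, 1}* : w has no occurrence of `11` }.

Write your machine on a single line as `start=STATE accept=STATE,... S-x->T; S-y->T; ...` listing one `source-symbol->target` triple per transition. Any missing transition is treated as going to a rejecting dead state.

start=q0; accept=q0,q1; q0-0->q0; q0-1->q1; q1-0->q0; q1-1->q2; q2-0->q2; q2-1->q2

Track partial matches of the forbidden pattern `11`. State q2 is a dead state reached once `11` has occurred; every other state accepts. q0 means no part of `11` is currently matched.
        0   1  
>* q0   q0  q1 
 * q1   q0  q2 
   q2   q2  q2 
(> = start, * = accepting)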